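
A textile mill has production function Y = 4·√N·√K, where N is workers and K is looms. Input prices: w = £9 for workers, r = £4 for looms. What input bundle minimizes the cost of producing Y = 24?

Cost minimization requires the marginal rate of technical substitution to equal the input-price ratio: MP_N/MP_K = w/r.
Here MP_N/MP_K = (1/2)·(K/N)/(1/2) = (K/N). Setting this equal to 9/4 = 2.25 gives K = 2.25N.
Substituting into Y = 24: 4·N^(1/2)·(2.25N)^(1/2) = 24.
Solving, N = 4 and K = 9.

N* = 4, K* = 9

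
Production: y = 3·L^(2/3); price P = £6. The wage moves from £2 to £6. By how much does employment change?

ΔL = -208

From P·MP_L = w with MP_L = 2·L^(-1/3), the labor demand is L(w) = (12/w)^(3).
At w = 2: L = 216. At w = 6: L = 8.
ΔL = 8 − 216 = -208.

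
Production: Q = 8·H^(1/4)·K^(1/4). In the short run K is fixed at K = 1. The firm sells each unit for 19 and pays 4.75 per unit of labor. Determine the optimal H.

H* = 16

With K = 1, MP_H = (1/4)·8·H^(-3/4)·1^(1/4) = 2·H^(-3/4).
Profit maximization for a price taker requires P·MP_H = w: 19·2·H^(-3/4) = 4.75.
So H^(-3/4) = 0.125, which gives H = 16.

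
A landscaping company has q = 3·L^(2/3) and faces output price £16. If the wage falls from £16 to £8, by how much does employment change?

ΔL = 56

From P·MP_L = w with MP_L = 2·L^(-1/3), the labor demand is L(w) = (32/w)^(3).
At w = 16: L = 8. At w = 8: L = 64.
ΔL = 64 − 8 = 56.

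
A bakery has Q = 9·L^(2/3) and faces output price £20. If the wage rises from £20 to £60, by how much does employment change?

ΔL = -208

From P·MP_L = w with MP_L = 6·L^(-1/3), the labor demand is L(w) = (120/w)^(3).
At w = 20: L = 216. At w = 60: L = 8.
ΔL = 8 − 216 = -208.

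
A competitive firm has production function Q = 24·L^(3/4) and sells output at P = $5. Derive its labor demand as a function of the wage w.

MP_L = (3/4)·24·L^(-1/4) = 18·L^(-1/4).
Setting P·MP_L = w: 90·L^(-1/4) = w.
Solving for L: L^(-1/4) = w/90, so L = (90/w)^(4).

L(w) = (90/w)^(4)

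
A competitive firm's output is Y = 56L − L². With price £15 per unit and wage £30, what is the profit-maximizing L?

The marginal product of L is MP_L = 56 − 2L.
A price-taking firm hires until the value of the marginal product equals the wage: P·MP_L = w, so 15·(56 − 2L) = 30.
Then 56 − 2L = 2, giving L = 27.

L* = 27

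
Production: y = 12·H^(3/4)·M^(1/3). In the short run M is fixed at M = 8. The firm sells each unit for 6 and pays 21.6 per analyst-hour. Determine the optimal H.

H* = 625

With M = 8, MP_H = (3/4)·12·H^(-1/4)·8^(1/3) = 18·H^(-1/4).
Profit maximization for a price taker requires P·MP_H = w: 6·18·H^(-1/4) = 21.6.
So H^(-1/4) = 0.2, which gives H = 625.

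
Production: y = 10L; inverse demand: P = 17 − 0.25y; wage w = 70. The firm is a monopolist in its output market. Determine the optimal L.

L* = 2

Marginal revenue from the inverse demand is MR = 17 − 0.5y.
The marginal product is MP_L = 10.
A monopolist hires until marginal revenue product equals the wage: MR·MP_L = w.
(17 − 5L)·10 = 70, so L = 2.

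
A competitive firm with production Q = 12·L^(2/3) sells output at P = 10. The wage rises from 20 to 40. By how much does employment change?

ΔL = -56

From P·MP_L = w with MP_L = 8·L^(-1/3), the labor demand is L(w) = (80/w)^(3).
At w = 20: L = 64. At w = 40: L = 8.
ΔL = 8 − 64 = -56.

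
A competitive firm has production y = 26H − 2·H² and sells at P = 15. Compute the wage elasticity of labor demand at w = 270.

From P·MP_H = w with MP_H = 26 − 4H, labor demand is H(w) = (26 − w/15)/4.
dH/dw = −1/(60) = -1/60.
At w = 270, H = 2, so ε = (dH/dw)·(w/H) = (-1/60)·(270/2) = -2.25.

ε = -2.25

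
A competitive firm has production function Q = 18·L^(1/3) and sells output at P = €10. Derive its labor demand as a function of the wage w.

L(w) = (60/w)^(3/2)

MP_L = (1/3)·18·L^(-2/3) = 6·L^(-2/3).
Setting P·MP_L = w: 60·L^(-2/3) = w.
Solving for L: L^(-2/3) = w/60, so L = (60/w)^(3/2).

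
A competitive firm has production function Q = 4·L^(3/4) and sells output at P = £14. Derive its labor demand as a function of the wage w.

MP_L = (3/4)·4·L^(-1/4) = 3·L^(-1/4).
Setting P·MP_L = w: 42·L^(-1/4) = w.
Solving for L: L^(-1/4) = w/42, so L = (42/w)^(4).

L(w) = 3111696/w^(4)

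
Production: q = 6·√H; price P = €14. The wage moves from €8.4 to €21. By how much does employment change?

From P·MP_H = w with MP_H = 3·H^(-1/2), the labor demand is H(w) = (42/w)^(2).
At w = 8.4: H = 25. At w = 21: H = 4.
ΔH = 4 − 25 = -21.

ΔH = -21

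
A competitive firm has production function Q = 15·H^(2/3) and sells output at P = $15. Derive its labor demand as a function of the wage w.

MP_H = (2/3)·15·H^(-1/3) = 10·H^(-1/3).
Setting P·MP_H = w: 150·H^(-1/3) = w.
Solving for H: H^(-1/3) = w/150, so H = (150/w)^(3).

H(w) = 3375000/w³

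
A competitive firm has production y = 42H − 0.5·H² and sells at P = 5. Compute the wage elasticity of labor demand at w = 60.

ε = -0.4

From P·MP_H = w with MP_H = 42 − H, labor demand is H(w) = 42 − w/5.
dH/dw = −1/(5) = -0.2.
At w = 60, H = 30, so ε = (dH/dw)·(w/H) = (-0.2)·(60/30) = -0.4.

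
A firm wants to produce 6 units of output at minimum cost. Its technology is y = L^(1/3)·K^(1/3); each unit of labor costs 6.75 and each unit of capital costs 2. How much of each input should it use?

L* = 8, K* = 27

Cost minimization requires the marginal rate of technical substitution to equal the input-price ratio: MP_L/MP_K = w/r.
Here MP_L/MP_K = (1/3)·(K/L)/(1/3) = (K/L). Setting this equal to 6.75/2 = 3.375 gives K = 3.375L.
Substituting into y = 6: L^(1/3)·(3.375L)^(1/3) = 6.
Solving, L = 8 and K = 27.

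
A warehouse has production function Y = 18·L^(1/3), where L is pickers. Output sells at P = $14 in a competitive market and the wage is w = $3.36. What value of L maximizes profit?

MP_L = (1/3)·18·L^(-2/3) = 6·L^(-2/3).
Profit maximization for a price taker requires P·MP_L = w: 14·6·L^(-2/3) = 3.36.
So L^(-2/3) = 0.04, which gives L = 125.

L* = 125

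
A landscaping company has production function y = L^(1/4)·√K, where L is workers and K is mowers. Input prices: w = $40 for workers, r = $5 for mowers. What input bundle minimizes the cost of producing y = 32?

L* = 16, K* = 256

Cost minimization requires the marginal rate of technical substitution to equal the input-price ratio: MP_L/MP_K = w/r.
Here MP_L/MP_K = (1/4)·(K/L)/(1/2) = 0.5·(K/L). Setting this equal to 40/5 = 8 gives K = 16L.
Substituting into y = 32: L^(1/4)·(16L)^(1/2) = 32.
Solving, L = 16 and K = 256.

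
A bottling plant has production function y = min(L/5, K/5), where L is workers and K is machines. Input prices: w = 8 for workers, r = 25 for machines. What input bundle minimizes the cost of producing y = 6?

L* = 30, K* = 30

With a fixed-proportions technology, the cost-minimizing bundle uses no slack in either input: L/5 = K/5 = y.
So L = 5·6 = 30 and K = 5·6 = 30.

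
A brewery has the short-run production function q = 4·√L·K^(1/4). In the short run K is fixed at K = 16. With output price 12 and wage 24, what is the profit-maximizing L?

With K = 16, MP_L = (1/2)·4·L^(-1/2)·16^(1/4) = 4·L^(-1/2).
Profit maximization for a price taker requires P·MP_L = w: 12·4·L^(-1/2) = 24.
So L^(-1/2) = 0.5, which gives L = 4.

L* = 4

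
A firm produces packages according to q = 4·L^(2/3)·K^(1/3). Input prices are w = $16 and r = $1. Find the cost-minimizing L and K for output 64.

Cost minimization requires the marginal rate of technical substitution to equal the input-price ratio: MP_L/MP_K = w/r.
Here MP_L/MP_K = (2/3)·(K/L)/(1/3) = 2·(K/L). Setting this equal to 16/1 = 16 gives K = 8L.
Substituting into q = 64: 4·L^(2/3)·(8L)^(1/3) = 64.
Solving, L = 8 and K = 64.

L* = 8, K* = 64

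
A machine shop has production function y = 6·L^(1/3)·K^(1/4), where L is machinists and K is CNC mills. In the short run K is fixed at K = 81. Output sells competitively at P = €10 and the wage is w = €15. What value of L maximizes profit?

L* = 8

With K = 81, MP_L = (1/3)·6·L^(-2/3)·81^(1/4) = 6·L^(-2/3).
Profit maximization for a price taker requires P·MP_L = w: 10·6·L^(-2/3) = 15.
So L^(-2/3) = 0.25, which gives L = 8.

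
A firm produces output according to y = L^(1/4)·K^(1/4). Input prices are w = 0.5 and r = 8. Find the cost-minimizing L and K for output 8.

Cost minimization requires the marginal rate of technical substitution to equal the input-price ratio: MP_L/MP_K = w/r.
Here MP_L/MP_K = (1/4)·(K/L)/(1/4) = (K/L). Setting this equal to 0.5/8 = 0.0625 gives K = 0.0625L.
Substituting into y = 8: L^(1/4)·(0.0625L)^(1/4) = 8.
Solving, L = 256 and K = 16.

L* = 256, K* = 16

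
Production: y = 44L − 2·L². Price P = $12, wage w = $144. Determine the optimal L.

L* = 8

The marginal product of L is MP_L = 44 − 4L.
A price-taking firm hires until the value of the marginal product equals the wage: P·MP_L = w, so 12·(44 − 4L) = 144.
Then 44 − 4L = 12, giving L = 8.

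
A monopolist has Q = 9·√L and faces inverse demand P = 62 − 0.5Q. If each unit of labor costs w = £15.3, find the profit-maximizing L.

Marginal revenue from the inverse demand is MR = 62 − Q.
The marginal product is MP_L = 4.5·L^(-1/2).
A monopolist hires until marginal revenue product equals the wage: MR·MP_L = w.
At L, Q = 9·√L. Substituting and solving: (62 − 9·√L)·4.5·L^(-1/2) = 15.3 gives L = 25.

L* = 25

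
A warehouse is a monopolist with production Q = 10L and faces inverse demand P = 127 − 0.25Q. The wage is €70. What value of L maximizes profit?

L* = 24

Marginal revenue from the inverse demand is MR = 127 − 0.5Q.
The marginal product is MP_L = 10.
A monopolist hires until marginal revenue product equals the wage: MR·MP_L = w.
(127 − 5L)·10 = 70, so L = 24.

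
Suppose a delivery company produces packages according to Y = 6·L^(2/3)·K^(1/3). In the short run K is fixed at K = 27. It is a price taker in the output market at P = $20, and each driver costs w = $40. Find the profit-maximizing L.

With K = 27, MP_L = (2/3)·6·L^(-1/3)·27^(1/3) = 12·L^(-1/3).
Profit maximization for a price taker requires P·MP_L = w: 20·12·L^(-1/3) = 40.
So L^(-1/3) = 1/6, which gives L = 216.

L* = 216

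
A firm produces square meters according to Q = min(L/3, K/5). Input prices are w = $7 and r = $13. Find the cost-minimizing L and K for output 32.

L* = 96, K* = 160

With a fixed-proportions technology, the cost-minimizing bundle uses no slack in either input: L/3 = K/5 = Q.
So L = 3·32 = 96 and K = 5·32 = 160.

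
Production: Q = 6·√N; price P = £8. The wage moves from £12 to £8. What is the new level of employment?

From P·MP_N = w with MP_N = 3·N^(-1/2), the labor demand is N(w) = (24/w)^(2).
At w = 12: N = 4. At w = 8: N = 9.

N* = 9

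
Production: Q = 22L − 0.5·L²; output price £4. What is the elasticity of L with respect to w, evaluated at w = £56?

ε = -1.75

From P·MP_L = w with MP_L = 22 − L, labor demand is L(w) = 22 − w/4.
dL/dw = −1/(4) = -0.25.
At w = 56, L = 8, so ε = (dL/dw)·(w/L) = (-0.25)·(56/8) = -1.75.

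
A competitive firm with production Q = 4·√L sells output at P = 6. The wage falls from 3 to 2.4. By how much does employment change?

ΔL = 9

From P·MP_L = w with MP_L = 2·L^(-1/2), the labor demand is L(w) = (12/w)^(2).
At w = 3: L = 16. At w = 2.4: L = 25.
ΔL = 25 − 16 = 9.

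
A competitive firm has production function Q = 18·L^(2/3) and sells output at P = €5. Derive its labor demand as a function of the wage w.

L(w) = 216000/w³

MP_L = (2/3)·18·L^(-1/3) = 12·L^(-1/3).
Setting P·MP_L = w: 60·L^(-1/3) = w.
Solving for L: L^(-1/3) = w/60, so L = (60/w)^(3).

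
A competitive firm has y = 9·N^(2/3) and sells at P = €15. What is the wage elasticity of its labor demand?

ε = -3

MP_N = (2/3)·9·N^(-1/3), so P·MP_N = w gives 90·N^(-1/3) = w.
Solving, N(w) = (90/w)^(3). This is a constant-elasticity form: N ∝ w^(−3), so ε = −3.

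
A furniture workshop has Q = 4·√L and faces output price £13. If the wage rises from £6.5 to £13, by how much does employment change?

From P·MP_L = w with MP_L = 2·L^(-1/2), the labor demand is L(w) = (26/w)^(2).
At w = 6.5: L = 16. At w = 13: L = 4.
ΔL = 4 − 16 = -12.

ΔL = -12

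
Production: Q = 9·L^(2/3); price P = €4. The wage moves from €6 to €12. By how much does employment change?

From P·MP_L = w with MP_L = 6·L^(-1/3), the labor demand is L(w) = (24/w)^(3).
At w = 6: L = 64. At w = 12: L = 8.
ΔL = 8 − 64 = -56.

ΔL = -56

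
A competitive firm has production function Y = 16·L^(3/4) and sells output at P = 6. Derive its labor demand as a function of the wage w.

MP_L = (3/4)·16·L^(-1/4) = 12·L^(-1/4).
Setting P·MP_L = w: 72·L^(-1/4) = w.
Solving for L: L^(-1/4) = w/72, so L = (72/w)^(4).

L(w) = (72/w)^(4)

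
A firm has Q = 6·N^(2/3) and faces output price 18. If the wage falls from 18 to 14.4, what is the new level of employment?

From P·MP_N = w with MP_N = 4·N^(-1/3), the labor demand is N(w) = (72/w)^(3).
At w = 18: N = 64. At w = 14.4: N = 125.

N* = 125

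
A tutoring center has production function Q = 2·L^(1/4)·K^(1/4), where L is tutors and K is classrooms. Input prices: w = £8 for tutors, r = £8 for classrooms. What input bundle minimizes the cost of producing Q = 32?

Cost minimization requires the marginal rate of technical substitution to equal the input-price ratio: MP_L/MP_K = w/r.
Here MP_L/MP_K = (1/4)·(K/L)/(1/4) = (K/L). Setting this equal to 8/8 = 1 gives K = L.
Substituting into Q = 32: 2·L^(1/4)·(L)^(1/4) = 32.
Solving, L = 256 and K = 256.

L* = 256, K* = 256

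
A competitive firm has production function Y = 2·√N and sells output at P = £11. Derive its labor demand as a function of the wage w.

N(w) = 121/w²

MP_N = (1/2)·2·N^(-1/2) = N^(-1/2).
Setting P·MP_N = w: 11·N^(-1/2) = w.
Solving for N: N^(-1/2) = w/11, so N = (11/w)^(2).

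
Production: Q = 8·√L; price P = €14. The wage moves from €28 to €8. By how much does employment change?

From P·MP_L = w with MP_L = 4·L^(-1/2), the labor demand is L(w) = (56/w)^(2).
At w = 28: L = 4. At w = 8: L = 49.
ΔL = 49 − 4 = 45.

ΔL = 45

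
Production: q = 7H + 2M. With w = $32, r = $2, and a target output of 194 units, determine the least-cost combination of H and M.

The inputs are perfect substitutes, so the firm uses whichever has the lower cost per unit of output.
Cost per unit of output via H is w/7 = 32/7; via M it is r/2 = 1. M is cheaper.
Producing q = 194 with M alone: H = 0, M = 97.

H* = 0, M* = 97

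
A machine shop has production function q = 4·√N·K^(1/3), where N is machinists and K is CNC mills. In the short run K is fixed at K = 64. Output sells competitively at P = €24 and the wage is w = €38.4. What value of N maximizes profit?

N* = 25

With K = 64, MP_N = (1/2)·4·N^(-1/2)·64^(1/3) = 8·N^(-1/2).
Profit maximization for a price taker requires P·MP_N = w: 24·8·N^(-1/2) = 38.4.
So N^(-1/2) = 0.2, which gives N = 25.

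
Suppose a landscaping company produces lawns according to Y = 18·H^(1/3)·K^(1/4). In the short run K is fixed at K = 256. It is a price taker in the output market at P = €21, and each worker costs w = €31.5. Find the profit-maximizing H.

H* = 64

With K = 256, MP_H = (1/3)·18·H^(-2/3)·256^(1/4) = 24·H^(-2/3).
Profit maximization for a price taker requires P·MP_H = w: 21·24·H^(-2/3) = 31.5.
So H^(-2/3) = 0.0625, which gives H = 64.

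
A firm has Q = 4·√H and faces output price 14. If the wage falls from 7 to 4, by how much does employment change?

From P·MP_H = w with MP_H = 2·H^(-1/2), the labor demand is H(w) = (28/w)^(2).
At w = 7: H = 16. At w = 4: H = 49.
ΔH = 49 − 16 = 33.

ΔH = 33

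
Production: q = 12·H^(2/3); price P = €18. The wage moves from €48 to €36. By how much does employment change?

ΔH = 37

From P·MP_H = w with MP_H = 8·H^(-1/3), the labor demand is H(w) = (144/w)^(3).
At w = 48: H = 27. At w = 36: H = 64.
ΔH = 64 − 27 = 37.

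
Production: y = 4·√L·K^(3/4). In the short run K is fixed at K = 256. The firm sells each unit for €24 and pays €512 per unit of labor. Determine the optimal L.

L* = 36

With K = 256, MP_L = (1/2)·4·L^(-1/2)·256^(3/4) = 128·L^(-1/2).
Profit maximization for a price taker requires P·MP_L = w: 24·128·L^(-1/2) = 512.
So L^(-1/2) = 1/6, which gives L = 36.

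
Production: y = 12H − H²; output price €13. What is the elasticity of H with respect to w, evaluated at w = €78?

ε = -1

From P·MP_H = w with MP_H = 12 − 2H, labor demand is H(w) = (12 − w/13)/2.
dH/dw = −1/(26) = -1/26.
At w = 78, H = 3, so ε = (dH/dw)·(w/H) = (-1/26)·(78/3) = -1.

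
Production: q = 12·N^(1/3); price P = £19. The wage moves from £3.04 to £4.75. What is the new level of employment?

N* = 64

From P·MP_N = w with MP_N = 4·N^(-2/3), the labor demand is N(w) = (76/w)^(3/2).
At w = 3.04: N = 125. At w = 4.75: N = 64.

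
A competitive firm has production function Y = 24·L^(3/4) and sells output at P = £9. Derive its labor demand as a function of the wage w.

L(w) = (162/w)^(4)

MP_L = (3/4)·24·L^(-1/4) = 18·L^(-1/4).
Setting P·MP_L = w: 162·L^(-1/4) = w.
Solving for L: L^(-1/4) = w/162, so L = (162/w)^(4).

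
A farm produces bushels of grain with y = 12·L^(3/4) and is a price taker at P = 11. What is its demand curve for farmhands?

L(w) = (99/w)^(4)

MP_L = (3/4)·12·L^(-1/4) = 9·L^(-1/4).
Setting P·MP_L = w: 99·L^(-1/4) = w.
Solving for L: L^(-1/4) = w/99, so L = (99/w)^(4).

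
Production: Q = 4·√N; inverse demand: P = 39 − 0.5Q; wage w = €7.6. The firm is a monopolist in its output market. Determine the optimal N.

N* = 25

Marginal revenue from the inverse demand is MR = 39 − Q.
The marginal product is MP_N = 2·N^(-1/2).
A monopolist hires until marginal revenue product equals the wage: MR·MP_N = w.
At N, Q = 4·√N. Substituting and solving: (39 − 4·√N)·2·N^(-1/2) = 7.6 gives N = 25.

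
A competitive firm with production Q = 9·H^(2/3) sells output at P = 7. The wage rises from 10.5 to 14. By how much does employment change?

ΔH = -37

From P·MP_H = w with MP_H = 6·H^(-1/3), the labor demand is H(w) = (42/w)^(3).
At w = 10.5: H = 64. At w = 14: H = 27.
ΔH = 27 − 64 = -37.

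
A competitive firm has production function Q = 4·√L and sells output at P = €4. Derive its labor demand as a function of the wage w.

L(w) = 64/w²

MP_L = (1/2)·4·L^(-1/2) = 2·L^(-1/2).
Setting P·MP_L = w: 8·L^(-1/2) = w.
Solving for L: L^(-1/2) = w/8, so L = (8/w)^(2).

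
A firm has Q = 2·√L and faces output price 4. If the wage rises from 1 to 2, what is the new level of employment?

L* = 4

From P·MP_L = w with MP_L = L^(-1/2), the labor demand is L(w) = (4/w)^(2).
At w = 1: L = 16. At w = 2: L = 4.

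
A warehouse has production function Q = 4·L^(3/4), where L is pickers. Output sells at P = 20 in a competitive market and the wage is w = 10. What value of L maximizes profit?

L* = 1296

MP_L = (3/4)·4·L^(-1/4) = 3·L^(-1/4).
Profit maximization for a price taker requires P·MP_L = w: 20·3·L^(-1/4) = 10.
So L^(-1/4) = 1/6, which gives L = 1296.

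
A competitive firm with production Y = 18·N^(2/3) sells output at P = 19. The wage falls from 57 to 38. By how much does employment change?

From P·MP_N = w with MP_N = 12·N^(-1/3), the labor demand is N(w) = (228/w)^(3).
At w = 57: N = 64. At w = 38: N = 216.
ΔN = 216 − 64 = 152.

ΔN = 152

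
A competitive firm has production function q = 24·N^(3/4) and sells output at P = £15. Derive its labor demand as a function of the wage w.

MP_N = (3/4)·24·N^(-1/4) = 18·N^(-1/4).
Setting P·MP_N = w: 270·N^(-1/4) = w.
Solving for N: N^(-1/4) = w/270, so N = (270/w)^(4).

N(w) = (270/w)^(4)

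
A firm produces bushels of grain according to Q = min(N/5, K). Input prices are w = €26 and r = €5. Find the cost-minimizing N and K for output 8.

With a fixed-proportions technology, the cost-minimizing bundle uses no slack in either input: N/5 = K = Q.
So N = 5·8 = 40 and K = 8.

N* = 40, K* = 8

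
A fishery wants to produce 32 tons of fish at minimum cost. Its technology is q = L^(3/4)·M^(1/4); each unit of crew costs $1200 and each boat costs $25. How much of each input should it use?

L* = 16, M* = 256

Cost minimization requires the marginal rate of technical substitution to equal the input-price ratio: MP_L/MP_M = w/r.
Here MP_L/MP_M = (3/4)·(M/L)/(1/4) = 3·(M/L). Setting this equal to 1200/25 = 48 gives M = 16L.
Substituting into q = 32: L^(3/4)·(16L)^(1/4) = 32.
Solving, L = 16 and M = 256.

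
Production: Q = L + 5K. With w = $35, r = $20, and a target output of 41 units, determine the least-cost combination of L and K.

L* = 0, K* = 8.2

The inputs are perfect substitutes, so the firm uses whichever has the lower cost per unit of output.
Cost per unit of output via L is 35; via K it is 4. K is cheaper.
Producing Q = 41 with K alone: L = 0, K = 8.2.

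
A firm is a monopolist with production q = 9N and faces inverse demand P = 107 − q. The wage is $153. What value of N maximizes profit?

N* = 5

Marginal revenue from the inverse demand is MR = 107 − 2q.
The marginal product is MP_N = 9.
A monopolist hires until marginal revenue product equals the wage: MR·MP_N = w.
(107 − 18N)·9 = 153, so N = 5.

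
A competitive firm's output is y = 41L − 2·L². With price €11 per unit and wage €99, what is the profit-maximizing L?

L* = 8

The marginal product of L is MP_L = 41 − 4L.
A price-taking firm hires until the value of the marginal product equals the wage: P·MP_L = w, so 11·(41 − 4L) = 99.
Then 41 − 4L = 9, giving L = 8.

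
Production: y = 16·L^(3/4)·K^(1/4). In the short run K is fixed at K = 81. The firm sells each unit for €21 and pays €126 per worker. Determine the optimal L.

L* = 1296

With K = 81, MP_L = (3/4)·16·L^(-1/4)·81^(1/4) = 36·L^(-1/4).
Profit maximization for a price taker requires P·MP_L = w: 21·36·L^(-1/4) = 126.
So L^(-1/4) = 1/6, which gives L = 1296.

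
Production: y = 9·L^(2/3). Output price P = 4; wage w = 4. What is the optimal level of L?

L* = 216

MP_L = (2/3)·9·L^(-1/3) = 6·L^(-1/3).
Profit maximization for a price taker requires P·MP_L = w: 4·6·L^(-1/3) = 4.
So L^(-1/3) = 1/6, which gives L = 216.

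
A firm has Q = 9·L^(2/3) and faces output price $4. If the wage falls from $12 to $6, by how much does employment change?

From P·MP_L = w with MP_L = 6·L^(-1/3), the labor demand is L(w) = (24/w)^(3).
At w = 12: L = 8. At w = 6: L = 64.
ΔL = 64 − 8 = 56.

ΔL = 56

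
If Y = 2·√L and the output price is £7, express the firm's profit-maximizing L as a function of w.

L(w) = 49/w²

MP_L = (1/2)·2·L^(-1/2) = L^(-1/2).
Setting P·MP_L = w: 7·L^(-1/2) = w.
Solving for L: L^(-1/2) = w/7, so L = (7/w)^(2).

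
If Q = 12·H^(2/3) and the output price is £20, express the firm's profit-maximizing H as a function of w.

H(w) = 4096000/w³

MP_H = (2/3)·12·H^(-1/3) = 8·H^(-1/3).
Setting P·MP_H = w: 160·H^(-1/3) = w.
Solving for H: H^(-1/3) = w/160, so H = (160/w)^(3).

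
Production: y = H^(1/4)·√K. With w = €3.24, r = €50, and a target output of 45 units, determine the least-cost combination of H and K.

H* = 625, K* = 81

Cost minimization requires the marginal rate of technical substitution to equal the input-price ratio: MP_H/MP_K = w/r.
Here MP_H/MP_K = (1/4)·(K/H)/(1/2) = 0.5·(K/H). Setting this equal to 3.24/50 = 0.0648 gives K = 0.1296H.
Substituting into y = 45: H^(1/4)·(0.1296H)^(1/2) = 45.
Solving, H = 625 and K = 81.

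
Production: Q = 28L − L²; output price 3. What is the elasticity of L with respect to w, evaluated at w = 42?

ε = -1

From P·MP_L = w with MP_L = 28 − 2L, labor demand is L(w) = (28 − w/3)/2.
dL/dw = −1/(6) = -1/6.
At w = 42, L = 7, so ε = (dL/dw)·(w/L) = (-1/6)·(42/7) = -1.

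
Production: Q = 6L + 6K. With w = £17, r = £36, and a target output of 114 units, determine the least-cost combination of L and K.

L* = 19, K* = 0

The inputs are perfect substitutes, so the firm uses whichever has the lower cost per unit of output.
Cost per unit of output via L is w/6 = 17/6; via K it is r/6 = 6. L is cheaper.
Producing Q = 114 with L alone: L = 19, K = 0.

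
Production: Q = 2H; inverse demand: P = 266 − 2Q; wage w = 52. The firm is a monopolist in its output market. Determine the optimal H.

Marginal revenue from the inverse demand is MR = 266 − 4Q.
The marginal product is MP_H = 2.
A monopolist hires until marginal revenue product equals the wage: MR·MP_H = w.
(266 − 8H)·2 = 52, so H = 30.

H* = 30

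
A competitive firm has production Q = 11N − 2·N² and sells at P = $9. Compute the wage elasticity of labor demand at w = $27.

ε = -0.375

From P·MP_N = w with MP_N = 11 − 4N, labor demand is N(w) = (11 − w/9)/4.
dN/dw = −1/(36) = -1/36.
At w = 27, N = 2, so ε = (dN/dw)·(w/N) = (-1/36)·(27/2) = -0.375.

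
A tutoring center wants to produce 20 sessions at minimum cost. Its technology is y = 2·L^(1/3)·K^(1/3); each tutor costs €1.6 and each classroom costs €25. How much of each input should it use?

Cost minimization requires the marginal rate of technical substitution to equal the input-price ratio: MP_L/MP_K = w/r.
Here MP_L/MP_K = (1/3)·(K/L)/(1/3) = (K/L). Setting this equal to 1.6/25 = 0.064 gives K = 0.064L.
Substituting into y = 20: 2·L^(1/3)·(0.064L)^(1/3) = 20.
Solving, L = 125 and K = 8.

L* = 125, K* = 8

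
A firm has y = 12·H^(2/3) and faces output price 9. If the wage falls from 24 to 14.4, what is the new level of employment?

From P·MP_H = w with MP_H = 8·H^(-1/3), the labor demand is H(w) = (72/w)^(3).
At w = 24: H = 27. At w = 14.4: H = 125.

H* = 125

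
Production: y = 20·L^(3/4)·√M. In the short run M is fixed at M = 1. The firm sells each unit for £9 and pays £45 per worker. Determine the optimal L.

L* = 81

With M = 1, MP_L = (3/4)·20·L^(-1/4)·1^(1/2) = 15·L^(-1/4).
Profit maximization for a price taker requires P·MP_L = w: 9·15·L^(-1/4) = 45.
So L^(-1/4) = 1/3, which gives L = 81.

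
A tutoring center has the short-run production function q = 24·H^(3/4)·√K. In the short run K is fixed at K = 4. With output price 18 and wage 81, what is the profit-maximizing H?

H* = 4096

With K = 4, MP_H = (3/4)·24·H^(-1/4)·4^(1/2) = 36·H^(-1/4).
Profit maximization for a price taker requires P·MP_H = w: 18·36·H^(-1/4) = 81.
So H^(-1/4) = 0.125, which gives H = 4096.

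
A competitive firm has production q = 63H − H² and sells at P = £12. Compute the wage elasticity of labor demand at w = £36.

From P·MP_H = w with MP_H = 63 − 2H, labor demand is H(w) = (63 − w/12)/2.
dH/dw = −1/(24) = -1/24.
At w = 36, H = 30, so ε = (dH/dw)·(w/H) = (-1/24)·(36/30) = -0.05.

ε = -0.05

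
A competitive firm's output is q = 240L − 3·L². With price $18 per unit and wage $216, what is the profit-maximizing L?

L* = 38

The marginal product of L is MP_L = 240 − 6L.
A price-taking firm hires until the value of the marginal product equals the wage: P·MP_L = w, so 18·(240 − 6L) = 216.
Then 240 − 6L = 12, giving L = 38.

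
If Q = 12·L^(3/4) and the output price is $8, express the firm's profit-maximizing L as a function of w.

MP_L = (3/4)·12·L^(-1/4) = 9·L^(-1/4).
Setting P·MP_L = w: 72·L^(-1/4) = w.
Solving for L: L^(-1/4) = w/72, so L = (72/w)^(4).

L(w) = (72/w)^(4)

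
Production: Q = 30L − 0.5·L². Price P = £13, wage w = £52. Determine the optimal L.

The marginal product of L is MP_L = 30 − L.
A price-taking firm hires until the value of the marginal product equals the wage: P·MP_L = w, so 13·(30 − L) = 52.
Then 30 − L = 4, giving L = 26.

L* = 26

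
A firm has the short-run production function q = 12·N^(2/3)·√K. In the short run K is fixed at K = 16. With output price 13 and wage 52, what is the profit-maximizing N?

With K = 16, MP_N = (2/3)·12·N^(-1/3)·16^(1/2) = 32·N^(-1/3).
Profit maximization for a price taker requires P·MP_N = w: 13·32·N^(-1/3) = 52.
So N^(-1/3) = 0.125, which gives N = 512.

N* = 512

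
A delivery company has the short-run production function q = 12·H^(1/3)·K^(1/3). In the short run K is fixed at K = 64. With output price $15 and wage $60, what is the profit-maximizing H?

With K = 64, MP_H = (1/3)·12·H^(-2/3)·64^(1/3) = 16·H^(-2/3).
Profit maximization for a price taker requires P·MP_H = w: 15·16·H^(-2/3) = 60.
So H^(-2/3) = 0.25, which gives H = 8.

H* = 8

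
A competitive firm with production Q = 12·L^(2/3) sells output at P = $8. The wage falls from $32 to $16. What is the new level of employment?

From P·MP_L = w with MP_L = 8·L^(-1/3), the labor demand is L(w) = (64/w)^(3).
At w = 32: L = 8. At w = 16: L = 64.

L* = 64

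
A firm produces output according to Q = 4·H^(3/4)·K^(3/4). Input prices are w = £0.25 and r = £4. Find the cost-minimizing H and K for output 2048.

H* = 256, K* = 16

Cost minimization requires the marginal rate of technical substitution to equal the input-price ratio: MP_H/MP_K = w/r.
Here MP_H/MP_K = (3/4)·(K/H)/(3/4) = (K/H). Setting this equal to 0.25/4 = 0.0625 gives K = 0.0625H.
Substituting into Q = 2048: 4·H^(3/4)·(0.0625H)^(3/4) = 2048.
Solving, H = 256 and K = 16.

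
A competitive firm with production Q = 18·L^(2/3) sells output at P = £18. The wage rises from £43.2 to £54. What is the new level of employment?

From P·MP_L = w with MP_L = 12·L^(-1/3), the labor demand is L(w) = (216/w)^(3).
At w = 43.2: L = 125. At w = 54: L = 64.

L* = 64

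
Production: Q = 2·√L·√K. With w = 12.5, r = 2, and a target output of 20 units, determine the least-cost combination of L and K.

Cost minimization requires the marginal rate of technical substitution to equal the input-price ratio: MP_L/MP_K = w/r.
Here MP_L/MP_K = (1/2)·(K/L)/(1/2) = (K/L). Setting this equal to 12.5/2 = 6.25 gives K = 6.25L.
Substituting into Q = 20: 2·L^(1/2)·(6.25L)^(1/2) = 20.
Solving, L = 4 and K = 25.

L* = 4, K* = 25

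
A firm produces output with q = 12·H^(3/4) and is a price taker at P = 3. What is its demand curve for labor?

H(w) = 531441/w^(4)

MP_H = (3/4)·12·H^(-1/4) = 9·H^(-1/4).
Setting P·MP_H = w: 27·H^(-1/4) = w.
Solving for H: H^(-1/4) = w/27, so H = (27/w)^(4).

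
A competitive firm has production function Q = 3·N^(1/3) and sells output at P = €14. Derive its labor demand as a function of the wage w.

MP_N = (1/3)·3·N^(-2/3) = N^(-2/3).
Setting P·MP_N = w: 14·N^(-2/3) = w.
Solving for N: N^(-2/3) = w/14, so N = (14/w)^(3/2).

N(w) = (14/w)^(3/2)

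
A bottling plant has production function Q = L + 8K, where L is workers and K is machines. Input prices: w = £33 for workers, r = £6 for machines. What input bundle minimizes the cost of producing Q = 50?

The inputs are perfect substitutes, so the firm uses whichever has the lower cost per unit of output.
Cost per unit of output via L is 33; via K it is 0.75. K is cheaper.
Producing Q = 50 with K alone: L = 0, K = 6.25.

L* = 0, K* = 6.25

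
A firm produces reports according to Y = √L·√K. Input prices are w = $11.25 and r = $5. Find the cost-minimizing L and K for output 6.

L* = 4, K* = 9

Cost minimization requires the marginal rate of technical substitution to equal the input-price ratio: MP_L/MP_K = w/r.
Here MP_L/MP_K = (1/2)·(K/L)/(1/2) = (K/L). Setting this equal to 11.25/5 = 2.25 gives K = 2.25L.
Substituting into Y = 6: L^(1/2)·(2.25L)^(1/2) = 6.
Solving, L = 4 and K = 9.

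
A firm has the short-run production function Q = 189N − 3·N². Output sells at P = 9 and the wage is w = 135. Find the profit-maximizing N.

The marginal product of N is MP_N = 189 − 6N.
A price-taking firm hires until the value of the marginal product equals the wage: P·MP_N = w, so 9·(189 − 6N) = 135.
Then 189 − 6N = 15, giving N = 29.

N* = 29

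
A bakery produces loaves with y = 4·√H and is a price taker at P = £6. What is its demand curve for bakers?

MP_H = (1/2)·4·H^(-1/2) = 2·H^(-1/2).
Setting P·MP_H = w: 12·H^(-1/2) = w.
Solving for H: H^(-1/2) = w/12, so H = (12/w)^(2).

H(w) = 144/w²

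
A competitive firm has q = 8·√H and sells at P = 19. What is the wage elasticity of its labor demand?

ε = -2

MP_H = (1/2)·8·H^(-1/2), so P·MP_H = w gives 76·H^(-1/2) = w.
Solving, H(w) = (76/w)^(2). This is a constant-elasticity form: H ∝ w^(−2), so ε = −2.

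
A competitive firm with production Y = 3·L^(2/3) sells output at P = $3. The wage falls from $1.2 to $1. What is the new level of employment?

From P·MP_L = w with MP_L = 2·L^(-1/3), the labor demand is L(w) = (6/w)^(3).
At w = 1.2: L = 125. At w = 1: L = 216.

L* = 216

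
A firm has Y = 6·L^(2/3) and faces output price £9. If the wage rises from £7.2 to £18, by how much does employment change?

From P·MP_L = w with MP_L = 4·L^(-1/3), the labor demand is L(w) = (36/w)^(3).
At w = 7.2: L = 125. At w = 18: L = 8.
ΔL = 8 − 125 = -117.

ΔL = -117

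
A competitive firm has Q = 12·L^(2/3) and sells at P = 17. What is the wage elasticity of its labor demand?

ε = -3

MP_L = (2/3)·12·L^(-1/3), so P·MP_L = w gives 136·L^(-1/3) = w.
Solving, L(w) = (136/w)^(3). This is a constant-elasticity form: L ∝ w^(−3), so ε = −3.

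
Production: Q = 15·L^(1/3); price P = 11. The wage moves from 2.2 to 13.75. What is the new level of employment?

L* = 8

From P·MP_L = w with MP_L = 5·L^(-2/3), the labor demand is L(w) = (55/w)^(3/2).
At w = 2.2: L = 125. At w = 13.75: L = 8.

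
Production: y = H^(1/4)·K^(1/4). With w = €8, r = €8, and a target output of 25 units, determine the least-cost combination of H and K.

Cost minimization requires the marginal rate of technical substitution to equal the input-price ratio: MP_H/MP_K = w/r.
Here MP_H/MP_K = (1/4)·(K/H)/(1/4) = (K/H). Setting this equal to 8/8 = 1 gives K = H.
Substituting into y = 25: H^(1/4)·(H)^(1/4) = 25.
Solving, H = 625 and K = 625.

H* = 625, K* = 625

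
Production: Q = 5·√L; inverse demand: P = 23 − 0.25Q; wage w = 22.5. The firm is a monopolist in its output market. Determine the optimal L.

Marginal revenue from the inverse demand is MR = 23 − 0.5Q.
The marginal product is MP_L = 2.5·L^(-1/2).
A monopolist hires until marginal revenue product equals the wage: MR·MP_L = w.
At L, Q = 5·√L. Substituting and solving: (23 − 2.5·√L)·2.5·L^(-1/2) = 22.5 gives L = 4.

L* = 4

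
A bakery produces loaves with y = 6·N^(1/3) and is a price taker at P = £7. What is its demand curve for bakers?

N(w) = (14/w)^(3/2)

MP_N = (1/3)·6·N^(-2/3) = 2·N^(-2/3).
Setting P·MP_N = w: 14·N^(-2/3) = w.
Solving for N: N^(-2/3) = w/14, so N = (14/w)^(3/2).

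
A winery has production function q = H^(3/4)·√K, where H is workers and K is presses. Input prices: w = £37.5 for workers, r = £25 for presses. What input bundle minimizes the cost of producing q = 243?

Cost minimization requires the marginal rate of technical substitution to equal the input-price ratio: MP_H/MP_K = w/r.
Here MP_H/MP_K = (3/4)·(K/H)/(1/2) = 1.5·(K/H). Setting this equal to 37.5/25 = 1.5 gives K = H.
Substituting into q = 243: H^(3/4)·(H)^(1/2) = 243.
Solving, H = 81 and K = 81.

H* = 81, K* = 81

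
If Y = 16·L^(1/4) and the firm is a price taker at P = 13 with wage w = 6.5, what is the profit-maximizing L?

MP_L = (1/4)·16·L^(-3/4) = 4·L^(-3/4).
Profit maximization for a price taker requires P·MP_L = w: 13·4·L^(-3/4) = 6.5.
So L^(-3/4) = 0.125, which gives L = 16.

L* = 16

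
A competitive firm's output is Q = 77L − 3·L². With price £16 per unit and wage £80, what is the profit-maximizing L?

L* = 12

The marginal product of L is MP_L = 77 − 6L.
A price-taking firm hires until the value of the marginal product equals the wage: P·MP_L = w, so 16·(77 − 6L) = 80.
Then 77 − 6L = 5, giving L = 12.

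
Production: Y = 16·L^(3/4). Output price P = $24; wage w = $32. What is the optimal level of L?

L* = 6561

MP_L = (3/4)·16·L^(-1/4) = 12·L^(-1/4).
Profit maximization for a price taker requires P·MP_L = w: 24·12·L^(-1/4) = 32.
So L^(-1/4) = 1/9, which gives L = 6561.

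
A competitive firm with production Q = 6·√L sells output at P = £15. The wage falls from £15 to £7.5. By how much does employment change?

From P·MP_L = w with MP_L = 3·L^(-1/2), the labor demand is L(w) = (45/w)^(2).
At w = 15: L = 9. At w = 7.5: L = 36.
ΔL = 36 − 9 = 27.

ΔL = 27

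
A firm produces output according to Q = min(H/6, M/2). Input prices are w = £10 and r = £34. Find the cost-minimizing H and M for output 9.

With a fixed-proportions technology, the cost-minimizing bundle uses no slack in either input: H/6 = M/2 = Q.
So H = 6·9 = 54 and M = 2·9 = 18.

H* = 54, M* = 18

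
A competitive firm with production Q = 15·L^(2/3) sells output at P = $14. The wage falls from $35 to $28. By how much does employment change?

From P·MP_L = w with MP_L = 10·L^(-1/3), the labor demand is L(w) = (140/w)^(3).
At w = 35: L = 64. At w = 28: L = 125.
ΔL = 125 − 64 = 61.

ΔL = 61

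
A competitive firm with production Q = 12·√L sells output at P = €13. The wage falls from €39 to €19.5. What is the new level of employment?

L* = 16

From P·MP_L = w with MP_L = 6·L^(-1/2), the labor demand is L(w) = (78/w)^(2).
At w = 39: L = 4. At w = 19.5: L = 16.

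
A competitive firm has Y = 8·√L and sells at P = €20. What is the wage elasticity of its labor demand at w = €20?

ε = -2

MP_L = (1/2)·8·L^(-1/2), so P·MP_L = w gives 80·L^(-1/2) = w.
Solving, L(w) = (80/w)^(2). This is a constant-elasticity form: L ∝ w^(−2), so ε = −2.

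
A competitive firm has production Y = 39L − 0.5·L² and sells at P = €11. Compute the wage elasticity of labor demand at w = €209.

ε = -0.95

From P·MP_L = w with MP_L = 39 − L, labor demand is L(w) = 39 − w/11.
dL/dw = −1/(11) = -1/11.
At w = 209, L = 20, so ε = (dL/dw)·(w/L) = (-1/11)·(209/20) = -0.95.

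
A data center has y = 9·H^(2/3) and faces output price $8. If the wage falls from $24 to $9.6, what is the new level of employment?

H* = 125

From P·MP_H = w with MP_H = 6·H^(-1/3), the labor demand is H(w) = (48/w)^(3).
At w = 24: H = 8. At w = 9.6: H = 125.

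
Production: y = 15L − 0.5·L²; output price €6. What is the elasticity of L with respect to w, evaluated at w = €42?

From P·MP_L = w with MP_L = 15 − L, labor demand is L(w) = 15 − w/6.
dL/dw = −1/(6) = -1/6.
At w = 42, L = 8, so ε = (dL/dw)·(w/L) = (-1/6)·(42/8) = -0.875.

ε = -0.875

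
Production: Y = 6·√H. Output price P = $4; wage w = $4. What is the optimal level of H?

H* = 9

MP_H = (1/2)·6·H^(-1/2) = 3·H^(-1/2).
Profit maximization for a price taker requires P·MP_H = w: 4·3·H^(-1/2) = 4.
So H^(-1/2) = 1/3, which gives H = 9.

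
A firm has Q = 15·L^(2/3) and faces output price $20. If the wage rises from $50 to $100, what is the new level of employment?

From P·MP_L = w with MP_L = 10·L^(-1/3), the labor demand is L(w) = (200/w)^(3).
At w = 50: L = 64. At w = 100: L = 8.

L* = 8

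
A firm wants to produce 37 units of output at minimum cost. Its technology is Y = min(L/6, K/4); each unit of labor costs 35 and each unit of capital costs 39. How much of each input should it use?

L* = 222, K* = 148

With a fixed-proportions technology, the cost-minimizing bundle uses no slack in either input: L/6 = K/4 = Y.
So L = 6·37 = 222 and K = 4·37 = 148.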